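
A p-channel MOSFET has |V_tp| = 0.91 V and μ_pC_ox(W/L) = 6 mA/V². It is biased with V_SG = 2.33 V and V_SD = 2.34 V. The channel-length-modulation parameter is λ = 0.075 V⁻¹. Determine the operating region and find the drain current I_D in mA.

Saturation; I_D = 7.11 mA

V_ov = V_SG − |V_tp| = 2.33 − 0.91 = 1.42 V.
Since V_SD = 2.34 V ≥ V_ov = 1.42 V, the device is in saturation.
I_D = ½ k_p V_ov² (1 + λ V_SD) = 0.5 × 6 × 1.42² × (1 + 0.075 × 2.34) = 7.11 mA.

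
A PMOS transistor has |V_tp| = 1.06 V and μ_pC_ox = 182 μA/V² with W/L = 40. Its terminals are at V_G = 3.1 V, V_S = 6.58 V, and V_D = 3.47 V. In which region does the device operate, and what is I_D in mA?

V_SG = V_S − V_G = 6.58 − 3.1 = 3.48 V; V_SD = V_S − V_D = 6.58 − 3.47 = 3.11 V.
k_p = μ_pC_ox · (W/L) = 7.28 mA/V².
V_ov = V_SG − |V_tp| = 3.48 − 1.06 = 2.42 V.
Since V_SD = 3.11 V ≥ V_ov = 2.42 V, the device is in saturation.
I_D = ½ k_p V_ov² = 0.5 × 7.28 × 2.42² = 21.3 mA.

Saturation; I_D = 21.3 mA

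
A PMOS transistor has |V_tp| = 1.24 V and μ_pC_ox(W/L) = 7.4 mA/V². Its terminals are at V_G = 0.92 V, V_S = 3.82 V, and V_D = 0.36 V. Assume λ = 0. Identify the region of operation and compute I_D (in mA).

V_SG = V_S − V_G = 3.82 − 0.92 = 2.9 V; V_SD = V_S − V_D = 3.82 − 0.36 = 3.46 V.
V_ov = V_SG − |V_tp| = 2.9 − 1.24 = 1.66 V.
Since V_SD = 3.46 V ≥ V_ov = 1.66 V, the device is in saturation.
I_D = ½ k_p V_ov² = 0.5 × 7.4 × 1.66² = 10.2 mA.

Saturation; I_D = 10.2 mA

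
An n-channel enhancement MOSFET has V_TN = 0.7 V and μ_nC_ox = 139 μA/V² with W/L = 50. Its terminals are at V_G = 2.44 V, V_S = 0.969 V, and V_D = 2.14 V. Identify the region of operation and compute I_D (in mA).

Saturation; I_D = 2.07 mA

V_GS = V_G − V_S = 2.44 − 0.969 = 1.47 V; V_DS = V_D − V_S = 2.14 − 0.969 = 1.17 V.
k_n = μ_nC_ox · (W/L) = 6.95 mA/V².
V_ov = V_GS − V_TN = 1.47 − 0.7 = 0.771 V.
Since V_DS = 1.17 V ≥ V_ov = 0.771 V, the device is in saturation.
I_D = ½ k_n V_ov² = 0.5 × 6.95 × 0.771² = 2.07 mA.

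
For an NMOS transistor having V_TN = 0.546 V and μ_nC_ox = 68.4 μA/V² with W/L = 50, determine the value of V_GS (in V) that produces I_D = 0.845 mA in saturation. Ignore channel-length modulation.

V_GS = 1.25 V

k_n = μ_nC_ox · (W/L) = 3.42 mA/V².
In saturation I_D = ½ k_n (V_GS − V_TN)², so V_GS − V_TN = √(2 I_D / k_n) = √(2 × 0.845 / 3.42) = 0.703 V.
V_GS = 0.546 + 0.703 = 1.25 V.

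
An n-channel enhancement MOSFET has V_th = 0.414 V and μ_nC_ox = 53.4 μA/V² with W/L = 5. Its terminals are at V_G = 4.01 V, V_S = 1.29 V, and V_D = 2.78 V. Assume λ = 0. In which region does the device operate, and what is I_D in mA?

Triode; I_D = 0.621 mA

V_GS = V_G − V_S = 4.01 − 1.29 = 2.72 V; V_DS = V_D − V_S = 2.78 − 1.29 = 1.49 V.
k_n = μ_nC_ox · (W/L) = 0.267 mA/V².
V_ov = V_GS − V_th = 2.72 − 0.414 = 2.31 V.
Since V_DS = 1.49 V < V_ov = 2.31 V, the device is in the triode region.
I_D = k_n [V_ov · V_DS − ½ V_DS²] = 0.267 × [2.31 × 1.49 − 0.5 × 1.49²] = 0.621 mA.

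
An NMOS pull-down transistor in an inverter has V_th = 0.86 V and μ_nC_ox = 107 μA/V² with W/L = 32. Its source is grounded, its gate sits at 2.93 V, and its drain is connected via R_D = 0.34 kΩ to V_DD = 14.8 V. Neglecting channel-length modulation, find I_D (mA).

I_D = 7.34 mA

V_GS = V_G = 2.93 V, so V_ov = 2.93 − 0.86 = 2.07 V.
k_n = μ_nC_ox · (W/L) = 3.424 mA/V².
Assume saturation: I_D = ½ k_n V_ov² = 0.5 × 3.424 × 2.07² = 7.34 mA, giving V_DS = V_DD − I_D R_D = 14.8 − 7.34 × 0.34 = 12.3 V.
V_DS = 12.3 V ≥ V_ov = 2.07 V, confirming saturation.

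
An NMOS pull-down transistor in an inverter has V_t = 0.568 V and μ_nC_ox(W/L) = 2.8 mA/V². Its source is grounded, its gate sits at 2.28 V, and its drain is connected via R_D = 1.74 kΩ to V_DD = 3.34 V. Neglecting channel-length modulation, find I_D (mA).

I_D = 1.69 mA

V_GS = V_G = 2.28 V, so V_ov = 2.28 − 0.568 = 1.71 V.
Assume saturation: I_D = ½ k_n V_ov² = 0.5 × 2.8 × 1.71² = 4.1 mA, giving V_DS = V_DD − I_D R_D = 3.34 − 4.1 × 1.74 = -3.8 V.
But -3.8 V < V_ov = 1.71 V, so the device is actually in triode.
In triode I_D = k_n[V_ov V_DS − ½ V_DS²] and I_D = (V_DD − V_DS)/R_D. Equating: 2.44 V_DS² − 9.341 V_DS + 3.34 = 0, giving V_DS = 0.399 V (the root below V_ov).
I_D = (3.34 − 0.399) / 1.74 = 1.69 mA.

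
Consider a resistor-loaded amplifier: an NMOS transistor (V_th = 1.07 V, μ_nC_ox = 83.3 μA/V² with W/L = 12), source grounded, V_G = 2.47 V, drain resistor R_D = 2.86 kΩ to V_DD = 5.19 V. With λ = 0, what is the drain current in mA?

V_GS = V_G = 2.47 V, so V_ov = 2.47 − 1.07 = 1.4 V.
k_n = μ_nC_ox · (W/L) = 0.9996 mA/V².
Assume saturation: I_D = ½ k_n V_ov² = 0.5 × 0.9996 × 1.4² = 0.98 mA, giving V_DS = V_DD − I_D R_D = 5.19 − 0.98 × 2.86 = 2.39 V.
V_DS = 2.39 V ≥ V_ov = 1.4 V, confirming saturation.

I_D = 0.980 mA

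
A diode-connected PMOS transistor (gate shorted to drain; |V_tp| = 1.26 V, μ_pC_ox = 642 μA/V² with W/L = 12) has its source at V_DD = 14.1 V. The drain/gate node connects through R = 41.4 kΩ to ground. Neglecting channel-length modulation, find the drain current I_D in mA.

I_D = 0.303 mA

With gate tied to drain, V_SG = V_SD ≥ V_SG − |V_tp|, so the device is in saturation.
k_p = μ_pC_ox · (W/L) = 7.704 mA/V².
KCL at the drain: ½ k_p (V_SG − |V_tp|)² = (V_DD − V_SG)/R.
Let x = V_SG − 1.26. Then 159 x² + x − 12.84 = 0, giving x = 0.281 V (positive root), so V_SG = 1.54 V.
I_D = (V_DD − V_SG)/R = (14.1 − 1.54) / 41.4 = 0.303 mA.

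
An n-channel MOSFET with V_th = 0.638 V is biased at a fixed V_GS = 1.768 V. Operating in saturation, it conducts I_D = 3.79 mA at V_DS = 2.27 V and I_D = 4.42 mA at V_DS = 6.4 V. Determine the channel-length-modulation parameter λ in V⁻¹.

λ = 0.0443 V⁻¹

With V_GS fixed, I_D ∝ (1 + λ V_DS) in saturation, so I_D2/I_D1 = (1 + λ V_DS2)/(1 + λ V_DS1).
4.42/3.79 = 1.166 = (1 + 6.4 λ)/(1 + 2.27 λ).
Solving: λ (I_D1 V_DS2 − I_D2 V_DS1) = I_D2 − I_D1, so λ = (4.42 − 3.79) / (3.79 × 6.4 − 4.42 × 2.27) = 0.63 / 14.2 = 0.0443 V⁻¹.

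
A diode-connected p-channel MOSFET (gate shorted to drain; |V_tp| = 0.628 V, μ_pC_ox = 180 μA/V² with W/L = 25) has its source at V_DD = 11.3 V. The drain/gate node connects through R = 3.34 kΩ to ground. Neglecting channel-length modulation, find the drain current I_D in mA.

With gate tied to drain, V_SG = V_SD ≥ V_SG − |V_tp|, so the device is in saturation.
k_p = μ_pC_ox · (W/L) = 4.5 mA/V².
KCL at the drain: ½ k_p (V_SG − |V_tp|)² = (V_DD − V_SG)/R.
Let x = V_SG − 0.628. Then 7.51 x² + x − 10.67 = 0, giving x = 1.13 V (positive root), so V_SG = 1.75 V.
I_D = (V_DD − V_SG)/R = (11.3 − 1.75) / 3.34 = 2.86 mA.

I_D = 2.86 mA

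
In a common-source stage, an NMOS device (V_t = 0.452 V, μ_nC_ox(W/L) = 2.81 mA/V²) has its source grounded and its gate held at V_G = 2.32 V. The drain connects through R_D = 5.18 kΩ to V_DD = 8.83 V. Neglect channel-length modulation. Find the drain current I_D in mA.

V_GS = V_G = 2.32 V, so V_ov = 2.32 − 0.452 = 1.87 V.
Assume saturation: I_D = ½ k_n V_ov² = 0.5 × 2.81 × 1.87² = 4.9 mA, giving V_DS = V_DD − I_D R_D = 8.83 − 4.9 × 5.18 = -16.6 V.
But -16.6 V < V_ov = 1.87 V, so the device is actually in triode.
In triode I_D = k_n[V_ov V_DS − ½ V_DS²] and I_D = (V_DD − V_DS)/R_D. Equating: 7.28 V_DS² − 28.19 V_DS + 8.83 = 0, giving V_DS = 0.344 V (the root below V_ov).
I_D = (8.83 − 0.344) / 5.18 = 1.64 mA.

I_D = 1.64 mA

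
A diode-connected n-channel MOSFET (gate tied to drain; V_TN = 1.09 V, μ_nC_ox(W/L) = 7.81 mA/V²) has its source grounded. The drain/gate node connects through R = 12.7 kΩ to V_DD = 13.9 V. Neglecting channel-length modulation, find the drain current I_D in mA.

I_D = 0.969 mA

With gate tied to drain, V_GS = V_DS ≥ V_GS − V_TN, so the device is in saturation.
KCL at the drain: ½ k_n (V_GS − V_TN)² = (V_DD − V_GS)/R.
Let x = V_GS − 1.09. Then 49.6 x² + x − 12.81 = 0, giving x = 0.498 V (positive root), so V_GS = 1.59 V.
I_D = (V_DD − V_GS)/R = (13.9 − 1.59) / 12.7 = 0.969 mA.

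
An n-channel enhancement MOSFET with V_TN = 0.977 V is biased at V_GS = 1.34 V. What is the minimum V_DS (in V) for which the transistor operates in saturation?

The boundary between triode and saturation is V_DS = V_GS − V_TN = V_ov.
V_ov = 1.34 − 0.977 = 0.363 V.

V_DS,sat = 0.363 V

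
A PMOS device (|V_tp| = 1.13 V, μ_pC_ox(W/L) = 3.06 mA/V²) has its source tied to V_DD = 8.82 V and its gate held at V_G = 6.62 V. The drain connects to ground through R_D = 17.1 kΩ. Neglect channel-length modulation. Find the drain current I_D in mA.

I_D = 0.506 mA

V_SG = V_DD − V_G = 8.82 − 6.62 = 2.2 V, so V_ov = 2.2 − 1.13 = 1.07 V.
Assume saturation: I_D = ½ k_p V_ov² = 0.5 × 3.06 × 1.07² = 1.75 mA, giving V_SD = V_DD − I_D R_D = 8.82 − 1.75 × 17.1 = -21.1 V.
But -21.1 V < V_ov = 1.07 V, so the device is actually in triode.
In triode I_D = k_p[V_ov V_SD − ½ V_SD²] and I_D = (V_DD − V_SD)/R_D. Equating: 26.2 V_SD² − 56.99 V_SD + 8.82 = 0, giving V_SD = 0.168 V (the root below V_ov).
I_D = (8.82 − 0.168) / 17.1 = 0.506 mA.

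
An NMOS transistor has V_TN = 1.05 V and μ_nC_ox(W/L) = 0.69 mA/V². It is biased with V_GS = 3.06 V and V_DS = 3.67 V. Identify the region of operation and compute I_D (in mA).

Saturation; I_D = 1.39 mA

V_ov = V_GS − V_TN = 3.06 − 1.05 = 2.01 V.
Since V_DS = 3.67 V ≥ V_ov = 2.01 V, the device is in saturation.
I_D = ½ k_n V_ov² = 0.5 × 0.69 × 2.01² = 1.39 mA.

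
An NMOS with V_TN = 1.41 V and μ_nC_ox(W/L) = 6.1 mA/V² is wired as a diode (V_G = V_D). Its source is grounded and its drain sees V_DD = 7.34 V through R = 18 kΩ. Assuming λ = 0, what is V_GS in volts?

With gate tied to drain, V_GS = V_DS ≥ V_GS − V_TN, so the device is in saturation.
KCL at the drain: ½ k_n (V_GS − V_TN)² = (V_DD − V_GS)/R.
Let x = V_GS − 1.41. Then 54.9 x² + x − 5.93 = 0, giving x = 0.32 V (positive root), so V_GS = 1.73 V.
I_D = (V_DD − V_GS)/R = (7.34 − 1.73) / 18 = 0.312 mA.

V_GS = 1.73 V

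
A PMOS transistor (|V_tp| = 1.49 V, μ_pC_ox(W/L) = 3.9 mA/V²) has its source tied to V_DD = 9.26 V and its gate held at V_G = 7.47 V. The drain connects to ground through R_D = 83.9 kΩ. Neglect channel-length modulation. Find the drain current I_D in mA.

V_SG = V_DD − V_G = 9.26 − 7.47 = 1.79 V, so V_ov = 1.79 − 1.49 = 0.3 V.
Assume saturation: I_D = ½ k_p V_ov² = 0.5 × 3.9 × 0.3² = 0.176 mA, giving V_SD = V_DD − I_D R_D = 9.26 − 0.176 × 83.9 = -5.46 V.
But -5.46 V < V_ov = 0.3 V, so the device is actually in triode.
In triode I_D = k_p[V_ov V_SD − ½ V_SD²] and I_D = (V_DD − V_SD)/R_D. Equating: 164 V_SD² − 99.16 V_SD + 9.26 = 0, giving V_SD = 0.115 V (the root below V_ov).
I_D = (9.26 − 0.115) / 83.9 = 0.109 mA.

I_D = 0.109 mA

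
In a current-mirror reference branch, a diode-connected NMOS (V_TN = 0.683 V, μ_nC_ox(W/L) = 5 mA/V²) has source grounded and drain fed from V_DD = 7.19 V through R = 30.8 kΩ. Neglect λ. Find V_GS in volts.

With gate tied to drain, V_GS = V_DS ≥ V_GS − V_TN, so the device is in saturation.
KCL at the drain: ½ k_n (V_GS − V_TN)² = (V_DD − V_GS)/R.
Let x = V_GS − 0.683. Then 77 x² + x − 6.507 = 0, giving x = 0.284 V (positive root), so V_GS = 0.967 V.
I_D = (V_DD − V_GS)/R = (7.19 − 0.967) / 30.8 = 0.202 mA.

V_GS = 0.967 V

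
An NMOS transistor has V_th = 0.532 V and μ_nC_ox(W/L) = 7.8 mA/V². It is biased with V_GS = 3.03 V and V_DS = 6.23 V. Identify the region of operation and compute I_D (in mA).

Saturation; I_D = 24.3 mA

V_ov = V_GS − V_th = 3.03 − 0.532 = 2.5 V.
Since V_DS = 6.23 V ≥ V_ov = 2.5 V, the device is in saturation.
I_D = ½ k_n V_ov² = 0.5 × 7.8 × 2.5² = 24.3 mA.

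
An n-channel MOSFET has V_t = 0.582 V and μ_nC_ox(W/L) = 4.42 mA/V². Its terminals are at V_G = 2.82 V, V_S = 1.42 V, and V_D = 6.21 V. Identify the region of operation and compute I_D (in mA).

V_GS = V_G − V_S = 2.82 − 1.42 = 1.4 V; V_DS = V_D − V_S = 6.21 − 1.42 = 4.79 V.
V_ov = V_GS − V_t = 1.4 − 0.582 = 0.818 V.
Since V_DS = 4.79 V ≥ V_ov = 0.818 V, the device is in saturation.
I_D = ½ k_n V_ov² = 0.5 × 4.42 × 0.818² = 1.48 mA.

Saturation; I_D = 1.48 mA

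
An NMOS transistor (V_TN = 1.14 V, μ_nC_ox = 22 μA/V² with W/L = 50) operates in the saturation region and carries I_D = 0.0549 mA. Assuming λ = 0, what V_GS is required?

k_n = μ_nC_ox · (W/L) = 1.1 mA/V².
In saturation I_D = ½ k_n (V_GS − V_TN)², so V_GS − V_TN = √(2 I_D / k_n) = √(2 × 0.0549 / 1.1) = 0.316 V.
V_GS = 1.14 + 0.316 = 1.46 V.

V_GS = 1.46 V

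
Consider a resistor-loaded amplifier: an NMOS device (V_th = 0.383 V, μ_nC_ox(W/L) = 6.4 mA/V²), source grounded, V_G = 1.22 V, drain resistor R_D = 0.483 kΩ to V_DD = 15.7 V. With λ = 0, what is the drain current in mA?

I_D = 2.24 mA

V_GS = V_G = 1.22 V, so V_ov = 1.22 − 0.383 = 0.837 V.
Assume saturation: I_D = ½ k_n V_ov² = 0.5 × 6.4 × 0.837² = 2.24 mA, giving V_DS = V_DD − I_D R_D = 15.7 − 2.24 × 0.483 = 14.6 V.
V_DS = 14.6 V ≥ V_ov = 0.837 V, confirming saturation.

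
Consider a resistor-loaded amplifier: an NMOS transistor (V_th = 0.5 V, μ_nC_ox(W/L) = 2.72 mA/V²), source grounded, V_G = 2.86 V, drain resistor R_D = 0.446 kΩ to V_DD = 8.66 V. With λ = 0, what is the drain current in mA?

V_GS = V_G = 2.86 V, so V_ov = 2.86 − 0.5 = 2.36 V.
Assume saturation: I_D = ½ k_n V_ov² = 0.5 × 2.72 × 2.36² = 7.57 mA, giving V_DS = V_DD − I_D R_D = 8.66 − 7.57 × 0.446 = 5.28 V.
V_DS = 5.28 V ≥ V_ov = 2.36 V, confirming saturation.

I_D = 7.57 mA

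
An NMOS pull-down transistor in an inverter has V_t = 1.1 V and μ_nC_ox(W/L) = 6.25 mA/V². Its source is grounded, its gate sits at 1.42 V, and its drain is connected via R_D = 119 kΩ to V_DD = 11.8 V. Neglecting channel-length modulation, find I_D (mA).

I_D = 0.0987 mA

V_GS = V_G = 1.42 V, so V_ov = 1.42 − 1.1 = 0.32 V.
Assume saturation: I_D = ½ k_n V_ov² = 0.5 × 6.25 × 0.32² = 0.32 mA, giving V_DS = V_DD − I_D R_D = 11.8 − 0.32 × 119 = -26.3 V.
But -26.3 V < V_ov = 0.32 V, so the device is actually in triode.
In triode I_D = k_n[V_ov V_DS − ½ V_DS²] and I_D = (V_DD − V_DS)/R_D. Equating: 372 V_DS² − 239 V_DS + 11.8 = 0, giving V_DS = 0.0539 V (the root below V_ov).
I_D = (11.8 − 0.0539) / 119 = 0.0987 mA.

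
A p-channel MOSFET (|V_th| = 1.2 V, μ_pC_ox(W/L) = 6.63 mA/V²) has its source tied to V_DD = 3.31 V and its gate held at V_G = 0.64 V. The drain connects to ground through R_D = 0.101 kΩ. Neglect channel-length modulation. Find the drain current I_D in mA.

I_D = 7.16 mA

V_SG = V_DD − V_G = 3.31 − 0.64 = 2.67 V, so V_ov = 2.67 − 1.2 = 1.47 V.
Assume saturation: I_D = ½ k_p V_ov² = 0.5 × 6.63 × 1.47² = 7.16 mA, giving V_SD = V_DD − I_D R_D = 3.31 − 7.16 × 0.101 = 2.59 V.
V_SD = 2.59 V ≥ V_ov = 1.47 V, confirming saturation.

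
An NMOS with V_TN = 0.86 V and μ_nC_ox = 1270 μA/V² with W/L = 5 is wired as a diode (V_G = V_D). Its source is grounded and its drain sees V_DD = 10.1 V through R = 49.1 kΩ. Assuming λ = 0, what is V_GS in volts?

V_GS = 1.10 V

With gate tied to drain, V_GS = V_DS ≥ V_GS − V_TN, so the device is in saturation.
k_n = μ_nC_ox · (W/L) = 6.35 mA/V².
KCL at the drain: ½ k_n (V_GS − V_TN)² = (V_DD − V_GS)/R.
Let x = V_GS − 0.86. Then 156 x² + x − 9.24 = 0, giving x = 0.24 V (positive root), so V_GS = 1.1 V.
I_D = (V_DD − V_GS)/R = (10.1 − 1.1) / 49.1 = 0.183 mA.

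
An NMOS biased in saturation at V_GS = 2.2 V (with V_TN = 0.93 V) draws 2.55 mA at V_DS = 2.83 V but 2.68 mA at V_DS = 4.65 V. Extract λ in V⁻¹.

With V_GS fixed, I_D ∝ (1 + λ V_DS) in saturation, so I_D2/I_D1 = (1 + λ V_DS2)/(1 + λ V_DS1).
2.68/2.55 = 1.051 = (1 + 4.65 λ)/(1 + 2.83 λ).
Solving: λ (I_D1 V_DS2 − I_D2 V_DS1) = I_D2 − I_D1, so λ = (2.68 − 2.55) / (2.55 × 4.65 − 2.68 × 2.83) = 0.13 / 4.27 = 0.0304 V⁻¹.

λ = 0.0304 V⁻¹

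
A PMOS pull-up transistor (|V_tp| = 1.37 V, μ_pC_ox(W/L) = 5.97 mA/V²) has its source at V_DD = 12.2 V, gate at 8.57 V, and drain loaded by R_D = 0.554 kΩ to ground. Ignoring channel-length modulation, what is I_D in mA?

V_SG = V_DD − V_G = 12.2 − 8.57 = 3.63 V, so V_ov = 3.63 − 1.37 = 2.26 V.
Assume saturation: I_D = ½ k_p V_ov² = 0.5 × 5.97 × 2.26² = 15.2 mA, giving V_SD = V_DD − I_D R_D = 12.2 − 15.2 × 0.554 = 3.75 V.
V_SD = 3.75 V ≥ V_ov = 2.26 V, confirming saturation.

I_D = 15.2 mA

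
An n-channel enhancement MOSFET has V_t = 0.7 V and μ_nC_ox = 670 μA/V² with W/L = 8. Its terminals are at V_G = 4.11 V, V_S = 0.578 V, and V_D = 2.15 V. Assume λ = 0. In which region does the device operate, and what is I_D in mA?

V_GS = V_G − V_S = 4.11 − 0.578 = 3.53 V; V_DS = V_D − V_S = 2.15 − 0.578 = 1.57 V.
k_n = μ_nC_ox · (W/L) = 5.36 mA/V².
V_ov = V_GS − V_t = 3.53 − 0.7 = 2.83 V.
Since V_DS = 1.57 V < V_ov = 2.83 V, the device is in the triode region.
I_D = k_n [V_ov · V_DS − ½ V_DS²] = 5.36 × [2.83 × 1.57 − 0.5 × 1.57²] = 17.2 mA.

Triode; I_D = 17.2 mA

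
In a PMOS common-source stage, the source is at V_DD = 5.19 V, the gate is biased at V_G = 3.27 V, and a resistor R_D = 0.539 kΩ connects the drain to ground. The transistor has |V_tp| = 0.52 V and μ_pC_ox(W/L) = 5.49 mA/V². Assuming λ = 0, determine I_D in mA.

V_SG = V_DD − V_G = 5.19 − 3.27 = 1.92 V, so V_ov = 1.92 − 0.52 = 1.4 V.
Assume saturation: I_D = ½ k_p V_ov² = 0.5 × 5.49 × 1.4² = 5.38 mA, giving V_SD = V_DD − I_D R_D = 5.19 − 5.38 × 0.539 = 2.29 V.
V_SD = 2.29 V ≥ V_ov = 1.4 V, confirming saturation.

I_D = 5.38 mA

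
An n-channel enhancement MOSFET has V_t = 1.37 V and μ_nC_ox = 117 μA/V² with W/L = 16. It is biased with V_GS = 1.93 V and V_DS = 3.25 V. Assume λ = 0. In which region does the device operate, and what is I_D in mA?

k_n = μ_nC_ox · (W/L) = 1.872 mA/V².
V_ov = V_GS − V_t = 1.93 − 1.37 = 0.56 V.
Since V_DS = 3.25 V ≥ V_ov = 0.56 V, the device is in saturation.
I_D = ½ k_n V_ov² = 0.5 × 1.872 × 0.56² = 0.294 mA.

Saturation; I_D = 0.294 mA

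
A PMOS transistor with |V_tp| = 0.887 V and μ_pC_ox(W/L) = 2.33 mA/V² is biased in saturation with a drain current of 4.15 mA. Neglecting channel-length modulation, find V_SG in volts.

In saturation I_D = ½ k_p (V_SG − |V_tp|)², so V_SG − |V_tp| = √(2 I_D / k_p) = √(2 × 4.15 / 2.33) = 1.89 V.
V_SG = 0.887 + 1.89 = 2.77 V.

V_SG = 2.77 V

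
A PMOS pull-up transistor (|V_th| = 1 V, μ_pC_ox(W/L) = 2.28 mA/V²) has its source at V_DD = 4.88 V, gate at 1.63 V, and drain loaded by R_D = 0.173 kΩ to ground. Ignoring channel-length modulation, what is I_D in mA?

I_D = 5.77 mA

V_SG = V_DD − V_G = 4.88 − 1.63 = 3.25 V, so V_ov = 3.25 − 1 = 2.25 V.
Assume saturation: I_D = ½ k_p V_ov² = 0.5 × 2.28 × 2.25² = 5.77 mA, giving V_SD = V_DD − I_D R_D = 4.88 − 5.77 × 0.173 = 3.88 V.
V_SD = 3.88 V ≥ V_ov = 2.25 V, confirming saturation.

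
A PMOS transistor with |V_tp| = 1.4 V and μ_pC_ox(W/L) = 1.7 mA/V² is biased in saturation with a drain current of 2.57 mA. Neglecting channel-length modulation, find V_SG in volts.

V_SG = 3.14 V

In saturation I_D = ½ k_p (V_SG − |V_tp|)², so V_SG − |V_tp| = √(2 I_D / k_p) = √(2 × 2.57 / 1.7) = 1.74 V.
V_SG = 1.4 + 1.74 = 3.14 V.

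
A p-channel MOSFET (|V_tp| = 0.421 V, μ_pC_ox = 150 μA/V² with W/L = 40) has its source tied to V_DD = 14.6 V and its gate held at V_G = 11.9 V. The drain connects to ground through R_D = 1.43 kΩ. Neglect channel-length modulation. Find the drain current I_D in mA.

V_SG = V_DD − V_G = 14.6 − 11.9 = 2.7 V, so V_ov = 2.7 − 0.421 = 2.28 V.
k_p = μ_pC_ox · (W/L) = 6 mA/V².
Assume saturation: I_D = ½ k_p V_ov² = 0.5 × 6 × 2.28² = 15.6 mA, giving V_SD = V_DD − I_D R_D = 14.6 − 15.6 × 1.43 = -7.68 V.
But -7.68 V < V_ov = 2.28 V, so the device is actually in triode.
In triode I_D = k_p[V_ov V_SD − ½ V_SD²] and I_D = (V_DD − V_SD)/R_D. Equating: 4.29 V_SD² − 20.55 V_SD + 14.6 = 0, giving V_SD = 0.867 V (the root below V_ov).
I_D = (14.6 − 0.867) / 1.43 = 9.6 mA.

I_D = 9.60 mA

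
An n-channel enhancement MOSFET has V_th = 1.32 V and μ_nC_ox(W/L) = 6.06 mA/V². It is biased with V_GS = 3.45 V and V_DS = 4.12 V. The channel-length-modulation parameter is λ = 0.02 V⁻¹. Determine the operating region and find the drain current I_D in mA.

Saturation; I_D = 14.9 mA

V_ov = V_GS − V_th = 3.45 − 1.32 = 2.13 V.
Since V_DS = 4.12 V ≥ V_ov = 2.13 V, the device is in saturation.
I_D = ½ k_n V_ov² (1 + λ V_DS) = 0.5 × 6.06 × 2.13² × (1 + 0.02 × 4.12) = 14.9 mA.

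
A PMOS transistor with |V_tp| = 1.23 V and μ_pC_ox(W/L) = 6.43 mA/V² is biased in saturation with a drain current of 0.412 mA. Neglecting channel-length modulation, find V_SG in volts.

In saturation I_D = ½ k_p (V_SG − |V_tp|)², so V_SG − |V_tp| = √(2 I_D / k_p) = √(2 × 0.412 / 6.43) = 0.358 V.
V_SG = 1.23 + 0.358 = 1.59 V.

V_SG = 1.59 V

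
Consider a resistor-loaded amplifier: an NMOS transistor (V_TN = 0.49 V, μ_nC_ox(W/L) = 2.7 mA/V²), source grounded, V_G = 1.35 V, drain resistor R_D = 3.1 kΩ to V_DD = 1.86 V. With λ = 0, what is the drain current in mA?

I_D = 0.516 mA

V_GS = V_G = 1.35 V, so V_ov = 1.35 − 0.49 = 0.86 V.
Assume saturation: I_D = ½ k_n V_ov² = 0.5 × 2.7 × 0.86² = 0.998 mA, giving V_DS = V_DD − I_D R_D = 1.86 − 0.998 × 3.1 = -1.24 V.
But -1.24 V < V_ov = 0.86 V, so the device is actually in triode.
In triode I_D = k_n[V_ov V_DS − ½ V_DS²] and I_D = (V_DD − V_DS)/R_D. Equating: 4.19 V_DS² − 8.198 V_DS + 1.86 = 0, giving V_DS = 0.262 V (the root below V_ov).
I_D = (1.86 − 0.262) / 3.1 = 0.516 mA.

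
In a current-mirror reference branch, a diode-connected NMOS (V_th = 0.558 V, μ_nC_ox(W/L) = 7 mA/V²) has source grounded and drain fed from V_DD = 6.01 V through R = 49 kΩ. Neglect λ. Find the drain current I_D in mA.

With gate tied to drain, V_GS = V_DS ≥ V_GS − V_th, so the device is in saturation.
KCL at the drain: ½ k_n (V_GS − V_th)² = (V_DD − V_GS)/R.
Let x = V_GS − 0.558. Then 172 x² + x − 5.452 = 0, giving x = 0.175 V (positive root), so V_GS = 0.733 V.
I_D = (V_DD − V_GS)/R = (6.01 − 0.733) / 49 = 0.108 mA.

I_D = 0.108 mA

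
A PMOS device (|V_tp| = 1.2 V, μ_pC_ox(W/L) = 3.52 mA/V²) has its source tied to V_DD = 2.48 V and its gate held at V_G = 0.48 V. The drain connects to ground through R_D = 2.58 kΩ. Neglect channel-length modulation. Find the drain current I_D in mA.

I_D = 0.814 mA

V_SG = V_DD − V_G = 2.48 − 0.48 = 2 V, so V_ov = 2 − 1.2 = 0.8 V.
Assume saturation: I_D = ½ k_p V_ov² = 0.5 × 3.52 × 0.8² = 1.13 mA, giving V_SD = V_DD − I_D R_D = 2.48 − 1.13 × 2.58 = -0.426 V.
But -0.426 V < V_ov = 0.8 V, so the device is actually in triode.
In triode I_D = k_p[V_ov V_SD − ½ V_SD²] and I_D = (V_DD − V_SD)/R_D. Equating: 4.54 V_SD² − 8.265 V_SD + 2.48 = 0, giving V_SD = 0.379 V (the root below V_ov).
I_D = (2.48 − 0.379) / 2.58 = 0.814 mA.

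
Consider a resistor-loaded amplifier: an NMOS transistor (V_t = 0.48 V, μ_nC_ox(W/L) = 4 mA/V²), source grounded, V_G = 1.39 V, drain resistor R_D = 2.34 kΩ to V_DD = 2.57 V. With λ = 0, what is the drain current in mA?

I_D = 0.961 mA

V_GS = V_G = 1.39 V, so V_ov = 1.39 − 0.48 = 0.91 V.
Assume saturation: I_D = ½ k_n V_ov² = 0.5 × 4 × 0.91² = 1.66 mA, giving V_DS = V_DD − I_D R_D = 2.57 − 1.66 × 2.34 = -1.31 V.
But -1.31 V < V_ov = 0.91 V, so the device is actually in triode.
In triode I_D = k_n[V_ov V_DS − ½ V_DS²] and I_D = (V_DD − V_DS)/R_D. Equating: 4.68 V_DS² − 9.518 V_DS + 2.57 = 0, giving V_DS = 0.321 V (the root below V_ov).
I_D = (2.57 − 0.321) / 2.34 = 0.961 mA.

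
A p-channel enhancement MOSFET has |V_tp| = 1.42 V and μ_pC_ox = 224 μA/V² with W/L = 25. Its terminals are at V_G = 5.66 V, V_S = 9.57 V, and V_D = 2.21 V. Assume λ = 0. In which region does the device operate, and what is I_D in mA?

V_SG = V_S − V_G = 9.57 − 5.66 = 3.91 V; V_SD = V_S − V_D = 9.57 − 2.21 = 7.36 V.
k_p = μ_pC_ox · (W/L) = 5.6 mA/V².
V_ov = V_SG − |V_tp| = 3.91 − 1.42 = 2.49 V.
Since V_SD = 7.36 V ≥ V_ov = 2.49 V, the device is in saturation.
I_D = ½ k_p V_ov² = 0.5 × 5.6 × 2.49² = 17.4 mA.

Saturation; I_D = 17.4 mA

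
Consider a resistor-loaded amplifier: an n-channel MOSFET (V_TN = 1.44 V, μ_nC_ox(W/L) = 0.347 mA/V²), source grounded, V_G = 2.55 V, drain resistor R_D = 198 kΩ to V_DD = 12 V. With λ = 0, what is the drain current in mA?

I_D = 0.0598 mA

V_GS = V_G = 2.55 V, so V_ov = 2.55 − 1.44 = 1.11 V.
Assume saturation: I_D = ½ k_n V_ov² = 0.5 × 0.347 × 1.11² = 0.214 mA, giving V_DS = V_DD − I_D R_D = 12 − 0.214 × 198 = -30.3 V.
But -30.3 V < V_ov = 1.11 V, so the device is actually in triode.
In triode I_D = k_n[V_ov V_DS − ½ V_DS²] and I_D = (V_DD − V_DS)/R_D. Equating: 34.4 V_DS² − 77.26 V_DS + 12 = 0, giving V_DS = 0.168 V (the root below V_ov).
I_D = (12 − 0.168) / 198 = 0.0598 mA.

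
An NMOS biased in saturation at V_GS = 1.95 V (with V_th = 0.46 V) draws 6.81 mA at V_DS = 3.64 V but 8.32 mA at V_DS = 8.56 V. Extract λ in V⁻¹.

With V_GS fixed, I_D ∝ (1 + λ V_DS) in saturation, so I_D2/I_D1 = (1 + λ V_DS2)/(1 + λ V_DS1).
8.32/6.81 = 1.222 = (1 + 8.56 λ)/(1 + 3.64 λ).
Solving: λ (I_D1 V_DS2 − I_D2 V_DS1) = I_D2 − I_D1, so λ = (8.32 − 6.81) / (6.81 × 8.56 − 8.32 × 3.64) = 1.51 / 28 = 0.0539 V⁻¹.

λ = 0.0539 V⁻¹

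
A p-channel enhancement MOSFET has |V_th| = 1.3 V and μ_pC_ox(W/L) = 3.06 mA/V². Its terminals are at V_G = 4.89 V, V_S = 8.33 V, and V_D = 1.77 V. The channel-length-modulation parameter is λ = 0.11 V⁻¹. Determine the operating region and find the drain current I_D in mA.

V_SG = V_S − V_G = 8.33 − 4.89 = 3.44 V; V_SD = V_S − V_D = 8.33 − 1.77 = 6.56 V.
V_ov = V_SG − |V_th| = 3.44 − 1.3 = 2.14 V.
Since V_SD = 6.56 V ≥ V_ov = 2.14 V, the device is in saturation.
I_D = ½ k_p V_ov² (1 + λ V_SD) = 0.5 × 3.06 × 2.14² × (1 + 0.11 × 6.56) = 12.1 mA.

Saturation; I_D = 12.1 mA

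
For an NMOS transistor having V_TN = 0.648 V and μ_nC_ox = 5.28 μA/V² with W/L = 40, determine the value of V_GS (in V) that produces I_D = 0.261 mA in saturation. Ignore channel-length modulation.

V_GS = 2.22 V

k_n = μ_nC_ox · (W/L) = 0.2112 mA/V².
In saturation I_D = ½ k_n (V_GS − V_TN)², so V_GS − V_TN = √(2 I_D / k_n) = √(2 × 0.261 / 0.2112) = 1.57 V.
V_GS = 0.648 + 1.57 = 2.22 V.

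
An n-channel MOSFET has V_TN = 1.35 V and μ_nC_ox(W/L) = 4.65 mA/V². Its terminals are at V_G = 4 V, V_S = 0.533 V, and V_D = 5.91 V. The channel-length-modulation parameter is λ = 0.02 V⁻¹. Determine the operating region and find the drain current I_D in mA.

Saturation; I_D = 11.5 mA

V_GS = V_G − V_S = 4 − 0.533 = 3.47 V; V_DS = V_D − V_S = 5.91 − 0.533 = 5.38 V.
V_ov = V_GS − V_TN = 3.47 − 1.35 = 2.12 V.
Since V_DS = 5.38 V ≥ V_ov = 2.12 V, the device is in saturation.
I_D = ½ k_n V_ov² (1 + λ V_DS) = 0.5 × 4.65 × 2.12² × (1 + 0.02 × 5.38) = 11.5 mA.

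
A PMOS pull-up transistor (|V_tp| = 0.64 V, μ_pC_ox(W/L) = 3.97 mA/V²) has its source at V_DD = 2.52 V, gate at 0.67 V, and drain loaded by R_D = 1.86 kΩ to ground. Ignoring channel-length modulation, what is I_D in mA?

I_D = 1.20 mA

V_SG = V_DD − V_G = 2.52 − 0.67 = 1.85 V, so V_ov = 1.85 − 0.64 = 1.21 V.
Assume saturation: I_D = ½ k_p V_ov² = 0.5 × 3.97 × 1.21² = 2.91 mA, giving V_SD = V_DD − I_D R_D = 2.52 − 2.91 × 1.86 = -2.89 V.
But -2.89 V < V_ov = 1.21 V, so the device is actually in triode.
In triode I_D = k_p[V_ov V_SD − ½ V_SD²] and I_D = (V_DD − V_SD)/R_D. Equating: 3.69 V_SD² − 9.935 V_SD + 2.52 = 0, giving V_SD = 0.284 V (the root below V_ov).
I_D = (2.52 − 0.284) / 1.86 = 1.2 mA.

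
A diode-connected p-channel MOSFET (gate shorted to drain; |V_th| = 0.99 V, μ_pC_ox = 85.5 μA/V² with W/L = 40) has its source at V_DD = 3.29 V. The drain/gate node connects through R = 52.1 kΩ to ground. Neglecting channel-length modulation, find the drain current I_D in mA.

With gate tied to drain, V_SG = V_SD ≥ V_SG − |V_th|, so the device is in saturation.
k_p = μ_pC_ox · (W/L) = 3.42 mA/V².
KCL at the drain: ½ k_p (V_SG − |V_th|)² = (V_DD − V_SG)/R.
Let x = V_SG − 0.99. Then 89.1 x² + x − 2.3 = 0, giving x = 0.155 V (positive root), so V_SG = 1.15 V.
I_D = (V_DD − V_SG)/R = (3.29 − 1.15) / 52.1 = 0.0412 mA.

I_D = 0.0412 mA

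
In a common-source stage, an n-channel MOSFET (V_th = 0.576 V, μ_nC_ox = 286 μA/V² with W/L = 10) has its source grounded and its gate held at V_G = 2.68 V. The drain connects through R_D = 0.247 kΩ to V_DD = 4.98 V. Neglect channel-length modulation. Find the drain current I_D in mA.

V_GS = V_G = 2.68 V, so V_ov = 2.68 − 0.576 = 2.1 V.
k_n = μ_nC_ox · (W/L) = 2.86 mA/V².
Assume saturation: I_D = ½ k_n V_ov² = 0.5 × 2.86 × 2.1² = 6.33 mA, giving V_DS = V_DD − I_D R_D = 4.98 − 6.33 × 0.247 = 3.42 V.
V_DS = 3.42 V ≥ V_ov = 2.1 V, confirming saturation.

I_D = 6.33 mA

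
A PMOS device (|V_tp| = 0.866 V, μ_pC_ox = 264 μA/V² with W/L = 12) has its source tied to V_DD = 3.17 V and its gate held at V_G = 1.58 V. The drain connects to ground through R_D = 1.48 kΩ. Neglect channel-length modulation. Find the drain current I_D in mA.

I_D = 0.830 mA

V_SG = V_DD − V_G = 3.17 − 1.58 = 1.59 V, so V_ov = 1.59 − 0.866 = 0.724 V.
k_p = μ_pC_ox · (W/L) = 3.168 mA/V².
Assume saturation: I_D = ½ k_p V_ov² = 0.5 × 3.168 × 0.724² = 0.83 mA, giving V_SD = V_DD − I_D R_D = 3.17 − 0.83 × 1.48 = 1.94 V.
V_SD = 1.94 V ≥ V_ov = 0.724 V, confirming saturation.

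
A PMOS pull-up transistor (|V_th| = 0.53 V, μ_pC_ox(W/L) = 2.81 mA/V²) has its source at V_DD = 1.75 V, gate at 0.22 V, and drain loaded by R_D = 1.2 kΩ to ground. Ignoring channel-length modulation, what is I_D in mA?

V_SG = V_DD − V_G = 1.75 − 0.22 = 1.53 V, so V_ov = 1.53 − 0.53 = 1 V.
Assume saturation: I_D = ½ k_p V_ov² = 0.5 × 2.81 × 1² = 1.41 mA, giving V_SD = V_DD − I_D R_D = 1.75 − 1.41 × 1.2 = 0.064 V.
But 0.064 V < V_ov = 1 V, so the device is actually in triode.
In triode I_D = k_p[V_ov V_SD − ½ V_SD²] and I_D = (V_DD − V_SD)/R_D. Equating: 1.69 V_SD² − 4.372 V_SD + 1.75 = 0, giving V_SD = 0.495 V (the root below V_ov).
I_D = (1.75 − 0.495) / 1.2 = 1.05 mA.

I_D = 1.05 mA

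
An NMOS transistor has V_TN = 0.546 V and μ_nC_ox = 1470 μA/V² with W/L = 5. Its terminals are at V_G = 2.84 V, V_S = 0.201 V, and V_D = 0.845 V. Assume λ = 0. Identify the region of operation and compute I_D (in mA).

Triode; I_D = 8.38 mA

V_GS = V_G − V_S = 2.84 − 0.201 = 2.64 V; V_DS = V_D − V_S = 0.845 − 0.201 = 0.644 V.
k_n = μ_nC_ox · (W/L) = 7.35 mA/V².
V_ov = V_GS − V_TN = 2.64 − 0.546 = 2.09 V.
Since V_DS = 0.644 V < V_ov = 2.09 V, the device is in the triode region.
I_D = k_n [V_ov · V_DS − ½ V_DS²] = 7.35 × [2.09 × 0.644 − 0.5 × 0.644²] = 8.38 mA.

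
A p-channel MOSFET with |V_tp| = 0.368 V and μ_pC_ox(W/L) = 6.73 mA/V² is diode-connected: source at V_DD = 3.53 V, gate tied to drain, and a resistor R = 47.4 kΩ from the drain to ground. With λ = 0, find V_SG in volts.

V_SG = 0.506 V

With gate tied to drain, V_SG = V_SD ≥ V_SG − |V_tp|, so the device is in saturation.
KCL at the drain: ½ k_p (V_SG − |V_tp|)² = (V_DD − V_SG)/R.
Let x = V_SG − 0.368. Then 160 x² + x − 3.162 = 0, giving x = 0.138 V (positive root), so V_SG = 0.506 V.
I_D = (V_DD − V_SG)/R = (3.53 − 0.506) / 47.4 = 0.0638 mA.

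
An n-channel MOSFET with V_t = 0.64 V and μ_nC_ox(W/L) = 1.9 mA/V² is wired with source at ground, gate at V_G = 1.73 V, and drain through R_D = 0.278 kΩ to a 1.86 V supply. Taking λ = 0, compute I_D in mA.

I_D = 1.13 mA

V_GS = V_G = 1.73 V, so V_ov = 1.73 − 0.64 = 1.09 V.
Assume saturation: I_D = ½ k_n V_ov² = 0.5 × 1.9 × 1.09² = 1.13 mA, giving V_DS = V_DD − I_D R_D = 1.86 − 1.13 × 0.278 = 1.55 V.
V_DS = 1.55 V ≥ V_ov = 1.09 V, confirming saturation.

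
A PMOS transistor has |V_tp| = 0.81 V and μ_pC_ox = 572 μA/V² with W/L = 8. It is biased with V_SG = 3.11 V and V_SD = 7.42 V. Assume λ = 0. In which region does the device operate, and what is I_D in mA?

k_p = μ_pC_ox · (W/L) = 4.576 mA/V².
V_ov = V_SG − |V_tp| = 3.11 − 0.81 = 2.3 V.
Since V_SD = 7.42 V ≥ V_ov = 2.3 V, the device is in saturation.
I_D = ½ k_p V_ov² = 0.5 × 4.576 × 2.3² = 12.1 mA.

Saturation; I_D = 12.1 mA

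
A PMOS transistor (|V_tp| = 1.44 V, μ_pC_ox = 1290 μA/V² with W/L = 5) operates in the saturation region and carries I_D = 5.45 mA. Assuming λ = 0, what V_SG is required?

V_SG = 2.74 V

k_p = μ_pC_ox · (W/L) = 6.45 mA/V².
In saturation I_D = ½ k_p (V_SG − |V_tp|)², so V_SG − |V_tp| = √(2 I_D / k_p) = √(2 × 5.45 / 6.45) = 1.3 V.
V_SG = 1.44 + 1.3 = 2.74 V.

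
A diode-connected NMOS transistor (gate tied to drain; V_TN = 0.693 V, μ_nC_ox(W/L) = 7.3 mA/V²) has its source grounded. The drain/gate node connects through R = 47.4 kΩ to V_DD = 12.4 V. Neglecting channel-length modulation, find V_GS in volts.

With gate tied to drain, V_GS = V_DS ≥ V_GS − V_TN, so the device is in saturation.
KCL at the drain: ½ k_n (V_GS − V_TN)² = (V_DD − V_GS)/R.
Let x = V_GS − 0.693. Then 173 x² + x − 11.71 = 0, giving x = 0.257 V (positive root), so V_GS = 0.95 V.
I_D = (V_DD − V_GS)/R = (12.4 − 0.95) / 47.4 = 0.242 mA.

V_GS = 0.950 V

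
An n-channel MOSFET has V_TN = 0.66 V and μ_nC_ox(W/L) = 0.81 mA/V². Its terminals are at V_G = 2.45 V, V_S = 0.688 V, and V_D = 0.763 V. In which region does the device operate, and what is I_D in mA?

V_GS = V_G − V_S = 2.45 − 0.688 = 1.76 V; V_DS = V_D − V_S = 0.763 − 0.688 = 0.075 V.
V_ov = V_GS − V_TN = 1.76 − 0.66 = 1.1 V.
Since V_DS = 0.075 V < V_ov = 1.1 V, the device is in the triode region.
I_D = k_n [V_ov · V_DS − ½ V_DS²] = 0.81 × [1.1 × 0.075 − 0.5 × 0.075²] = 0.0647 mA.

Triode; I_D = 0.0647 mA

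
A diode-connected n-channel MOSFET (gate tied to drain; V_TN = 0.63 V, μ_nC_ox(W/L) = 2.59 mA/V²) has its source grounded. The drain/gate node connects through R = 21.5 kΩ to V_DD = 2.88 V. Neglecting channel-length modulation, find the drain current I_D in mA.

With gate tied to drain, V_GS = V_DS ≥ V_GS − V_TN, so the device is in saturation.
KCL at the drain: ½ k_n (V_GS − V_TN)² = (V_DD − V_GS)/R.
Let x = V_GS − 0.63. Then 27.8 x² + x − 2.25 = 0, giving x = 0.267 V (positive root), so V_GS = 0.897 V.
I_D = (V_DD − V_GS)/R = (2.88 − 0.897) / 21.5 = 0.0922 mA.

I_D = 0.0922 mA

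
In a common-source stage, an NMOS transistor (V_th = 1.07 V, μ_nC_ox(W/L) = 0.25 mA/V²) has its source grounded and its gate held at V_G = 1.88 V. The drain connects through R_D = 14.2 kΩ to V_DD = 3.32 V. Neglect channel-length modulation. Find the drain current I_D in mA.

V_GS = V_G = 1.88 V, so V_ov = 1.88 − 1.07 = 0.81 V.
Assume saturation: I_D = ½ k_n V_ov² = 0.5 × 0.25 × 0.81² = 0.082 mA, giving V_DS = V_DD − I_D R_D = 3.32 − 0.082 × 14.2 = 2.16 V.
V_DS = 2.16 V ≥ V_ov = 0.81 V, confirming saturation.

I_D = 0.0820 mA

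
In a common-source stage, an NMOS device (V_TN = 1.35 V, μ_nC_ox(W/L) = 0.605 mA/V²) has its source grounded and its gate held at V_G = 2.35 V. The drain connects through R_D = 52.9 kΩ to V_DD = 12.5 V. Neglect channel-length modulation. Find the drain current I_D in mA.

I_D = 0.227 mA

V_GS = V_G = 2.35 V, so V_ov = 2.35 − 1.35 = 1 V.
Assume saturation: I_D = ½ k_n V_ov² = 0.5 × 0.605 × 1² = 0.302 mA, giving V_DS = V_DD − I_D R_D = 12.5 − 0.302 × 52.9 = -3.5 V.
But -3.5 V < V_ov = 1 V, so the device is actually in triode.
In triode I_D = k_n[V_ov V_DS − ½ V_DS²] and I_D = (V_DD − V_DS)/R_D. Equating: 16 V_DS² − 33 V_DS + 12.5 = 0, giving V_DS = 0.5 V (the root below V_ov).
I_D = (12.5 − 0.5) / 52.9 = 0.227 mA.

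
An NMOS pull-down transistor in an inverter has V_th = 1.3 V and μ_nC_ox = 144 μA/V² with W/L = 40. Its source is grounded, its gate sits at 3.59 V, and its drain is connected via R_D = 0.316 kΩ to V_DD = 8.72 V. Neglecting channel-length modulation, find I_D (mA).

I_D = 15.1 mA

V_GS = V_G = 3.59 V, so V_ov = 3.59 − 1.3 = 2.29 V.
k_n = μ_nC_ox · (W/L) = 5.76 mA/V².
Assume saturation: I_D = ½ k_n V_ov² = 0.5 × 5.76 × 2.29² = 15.1 mA, giving V_DS = V_DD − I_D R_D = 8.72 − 15.1 × 0.316 = 3.95 V.
V_DS = 3.95 V ≥ V_ov = 2.29 V, confirming saturation.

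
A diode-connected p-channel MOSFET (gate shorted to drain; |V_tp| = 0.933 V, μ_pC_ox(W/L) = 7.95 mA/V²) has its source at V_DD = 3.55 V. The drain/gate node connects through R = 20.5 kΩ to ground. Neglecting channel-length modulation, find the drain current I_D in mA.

I_D = 0.119 mA

With gate tied to drain, V_SG = V_SD ≥ V_SG − |V_tp|, so the device is in saturation.
KCL at the drain: ½ k_p (V_SG − |V_tp|)² = (V_DD − V_SG)/R.
Let x = V_SG − 0.933. Then 81.5 x² + x − 2.617 = 0, giving x = 0.173 V (positive root), so V_SG = 1.11 V.
I_D = (V_DD − V_SG)/R = (3.55 − 1.11) / 20.5 = 0.119 mA.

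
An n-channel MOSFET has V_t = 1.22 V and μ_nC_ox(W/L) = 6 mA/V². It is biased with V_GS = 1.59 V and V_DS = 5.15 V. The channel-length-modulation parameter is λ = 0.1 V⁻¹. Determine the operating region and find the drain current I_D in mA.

Saturation; I_D = 0.622 mA

V_ov = V_GS − V_t = 1.59 − 1.22 = 0.37 V.
Since V_DS = 5.15 V ≥ V_ov = 0.37 V, the device is in saturation.
I_D = ½ k_n V_ov² (1 + λ V_DS) = 0.5 × 6 × 0.37² × (1 + 0.1 × 5.15) = 0.622 mA.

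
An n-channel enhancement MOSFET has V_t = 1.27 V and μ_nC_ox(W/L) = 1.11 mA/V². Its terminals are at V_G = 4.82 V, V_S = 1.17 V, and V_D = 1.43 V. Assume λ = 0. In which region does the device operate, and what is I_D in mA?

Triode; I_D = 0.649 mA

V_GS = V_G − V_S = 4.82 − 1.17 = 3.65 V; V_DS = V_D − V_S = 1.43 − 1.17 = 0.26 V.
V_ov = V_GS − V_t = 3.65 − 1.27 = 2.38 V.
Since V_DS = 0.26 V < V_ov = 2.38 V, the device is in the triode region.
I_D = k_n [V_ov · V_DS − ½ V_DS²] = 1.11 × [2.38 × 0.26 − 0.5 × 0.26²] = 0.649 mA.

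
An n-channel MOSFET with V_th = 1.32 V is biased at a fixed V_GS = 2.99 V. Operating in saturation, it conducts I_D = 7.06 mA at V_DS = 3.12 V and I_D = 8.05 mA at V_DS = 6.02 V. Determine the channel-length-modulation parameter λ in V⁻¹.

λ = 0.0569 V⁻¹

With V_GS fixed, I_D ∝ (1 + λ V_DS) in saturation, so I_D2/I_D1 = (1 + λ V_DS2)/(1 + λ V_DS1).
8.05/7.06 = 1.14 = (1 + 6.02 λ)/(1 + 3.12 λ).
Solving: λ (I_D1 V_DS2 − I_D2 V_DS1) = I_D2 − I_D1, so λ = (8.05 − 7.06) / (7.06 × 6.02 − 8.05 × 3.12) = 0.99 / 17.4 = 0.0569 V⁻¹.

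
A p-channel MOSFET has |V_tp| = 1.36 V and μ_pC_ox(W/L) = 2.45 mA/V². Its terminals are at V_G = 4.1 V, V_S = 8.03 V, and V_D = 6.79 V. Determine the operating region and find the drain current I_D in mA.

Triode; I_D = 5.92 mA

V_SG = V_S − V_G = 8.03 − 4.1 = 3.93 V; V_SD = V_S − V_D = 8.03 − 6.79 = 1.24 V.
V_ov = V_SG − |V_tp| = 3.93 − 1.36 = 2.57 V.
Since V_SD = 1.24 V < V_ov = 2.57 V, the device is in the triode region.
I_D = k_p [V_ov · V_SD − ½ V_SD²] = 2.45 × [2.57 × 1.24 − 0.5 × 1.24²] = 5.92 mA.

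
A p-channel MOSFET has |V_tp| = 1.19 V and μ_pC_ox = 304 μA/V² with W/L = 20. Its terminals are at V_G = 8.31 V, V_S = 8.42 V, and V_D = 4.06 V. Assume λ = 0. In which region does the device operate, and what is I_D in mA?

Cutoff; I_D = 0 mA

V_SG = V_S − V_G = 8.42 − 8.31 = 0.11 V; V_SD = V_S − V_D = 8.42 − 4.06 = 4.36 V.
V_SG = 0.11 V < |V_tp| = 1.19 V, so the transistor is in cutoff.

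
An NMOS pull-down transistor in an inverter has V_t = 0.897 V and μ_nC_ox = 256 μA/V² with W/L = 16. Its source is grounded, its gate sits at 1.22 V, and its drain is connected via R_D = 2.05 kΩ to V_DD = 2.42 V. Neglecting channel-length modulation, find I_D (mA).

V_GS = V_G = 1.22 V, so V_ov = 1.22 − 0.897 = 0.323 V.
k_n = μ_nC_ox · (W/L) = 4.096 mA/V².
Assume saturation: I_D = ½ k_n V_ov² = 0.5 × 4.096 × 0.323² = 0.214 mA, giving V_DS = V_DD − I_D R_D = 2.42 − 0.214 × 2.05 = 1.98 V.
V_DS = 1.98 V ≥ V_ov = 0.323 V, confirming saturation.

I_D = 0.214 mA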